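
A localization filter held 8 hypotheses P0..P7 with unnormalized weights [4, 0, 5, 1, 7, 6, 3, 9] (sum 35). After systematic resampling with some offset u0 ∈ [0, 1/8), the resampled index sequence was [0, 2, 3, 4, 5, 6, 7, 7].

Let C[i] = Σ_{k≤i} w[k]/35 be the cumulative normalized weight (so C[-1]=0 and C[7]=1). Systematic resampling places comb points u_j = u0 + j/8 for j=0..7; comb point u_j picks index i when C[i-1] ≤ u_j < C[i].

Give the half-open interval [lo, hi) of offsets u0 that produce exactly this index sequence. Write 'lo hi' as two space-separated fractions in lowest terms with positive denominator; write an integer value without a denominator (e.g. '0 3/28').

9/280 1/28

C = [4/35, 4/35, 9/35, 2/7, 17/35, 23/35, 26/35, 1]
j=0 picked index 0: u0 ∈ [0, 4/35)
j=1 picked index 2: u0 ∈ [-3/280, 37/280)
j=2 picked index 3: u0 ∈ [1/140, 1/28)
j=3 picked index 4: u0 ∈ [-5/56, 31/280)
j=4 picked index 5: u0 ∈ [-1/70, 11/70)
j=5 picked index 6: u0 ∈ [9/280, 33/280)
j=6 picked index 7: u0 ∈ [-1/140, 1/4)
j=7 picked index 7: u0 ∈ [-37/280, 1/8)
intersection: [9/280, 1/28)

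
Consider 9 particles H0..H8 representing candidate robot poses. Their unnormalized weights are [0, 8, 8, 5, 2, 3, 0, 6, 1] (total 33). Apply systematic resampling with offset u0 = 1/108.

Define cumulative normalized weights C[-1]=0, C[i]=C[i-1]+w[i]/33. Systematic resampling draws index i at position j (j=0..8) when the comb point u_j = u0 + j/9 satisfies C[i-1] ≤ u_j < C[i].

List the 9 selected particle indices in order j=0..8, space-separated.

C = [0, 8/33, 16/33, 7/11, 23/33, 26/33, 26/33, 32/33, 1]
j=0: u_0=1/108 ∈ [0, 8/33) → index 1
j=1: u_1=13/108 ∈ [0, 8/33) → index 1
j=2: u_2=25/108 ∈ [0, 8/33) → index 1
j=3: u_3=37/108 ∈ [8/33, 16/33) → index 2
j=4: u_4=49/108 ∈ [8/33, 16/33) → index 2
j=5: u_5=61/108 ∈ [16/33, 7/11) → index 3
j=6: u_6=73/108 ∈ [7/11, 23/33) → index 4
j=7: u_7=85/108 ∈ [23/33, 26/33) → index 5
j=8: u_8=97/108 ∈ [26/33, 32/33) → index 7

1 1 1 2 2 3 4 5 7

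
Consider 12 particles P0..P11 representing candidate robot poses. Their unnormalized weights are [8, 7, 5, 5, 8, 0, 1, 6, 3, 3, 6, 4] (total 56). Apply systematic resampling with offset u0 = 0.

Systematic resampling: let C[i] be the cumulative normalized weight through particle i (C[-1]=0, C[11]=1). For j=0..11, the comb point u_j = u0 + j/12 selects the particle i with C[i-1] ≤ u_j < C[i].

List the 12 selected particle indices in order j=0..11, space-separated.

0 0 1 1 2 3 4 4 7 8 10 10

C = [1/7, 15/56, 5/14, 25/56, 33/56, 33/56, 17/28, 5/7, 43/56, 23/28, 13/14, 1]
j=0: u_0=0 ∈ [0, 1/7) → index 0
j=1: u_1=1/12 ∈ [0, 1/7) → index 0
j=2: u_2=1/6 ∈ [1/7, 15/56) → index 1
j=3: u_3=1/4 ∈ [1/7, 15/56) → index 1
j=4: u_4=1/3 ∈ [15/56, 5/14) → index 2
j=5: u_5=5/12 ∈ [5/14, 25/56) → index 3
j=6: u_6=1/2 ∈ [25/56, 33/56) → index 4
j=7: u_7=7/12 ∈ [25/56, 33/56) → index 4
j=8: u_8=2/3 ∈ [17/28, 5/7) → index 7
j=9: u_9=3/4 ∈ [5/7, 43/56) → index 8
j=10: u_10=5/6 ∈ [23/28, 13/14) → index 10
j=11: u_11=11/12 ∈ [23/28, 13/14) → index 10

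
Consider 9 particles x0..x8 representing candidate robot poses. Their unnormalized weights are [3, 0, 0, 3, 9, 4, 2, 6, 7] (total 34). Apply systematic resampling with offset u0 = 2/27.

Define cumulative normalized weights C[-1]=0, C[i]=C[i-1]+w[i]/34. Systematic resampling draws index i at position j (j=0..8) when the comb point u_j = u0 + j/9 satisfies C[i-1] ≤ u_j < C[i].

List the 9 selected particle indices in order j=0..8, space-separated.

0 4 4 4 5 7 7 8 8

C = [3/34, 3/34, 3/34, 3/17, 15/34, 19/34, 21/34, 27/34, 1]
j=0: u_0=2/27 ∈ [0, 3/34) → index 0
j=1: u_1=5/27 ∈ [3/17, 15/34) → index 4
j=2: u_2=8/27 ∈ [3/17, 15/34) → index 4
j=3: u_3=11/27 ∈ [3/17, 15/34) → index 4
j=4: u_4=14/27 ∈ [15/34, 19/34) → index 5
j=5: u_5=17/27 ∈ [21/34, 27/34) → index 7
j=6: u_6=20/27 ∈ [21/34, 27/34) → index 7
j=7: u_7=23/27 ∈ [27/34, 1) → index 8
j=8: u_8=26/27 ∈ [27/34, 1) → index 8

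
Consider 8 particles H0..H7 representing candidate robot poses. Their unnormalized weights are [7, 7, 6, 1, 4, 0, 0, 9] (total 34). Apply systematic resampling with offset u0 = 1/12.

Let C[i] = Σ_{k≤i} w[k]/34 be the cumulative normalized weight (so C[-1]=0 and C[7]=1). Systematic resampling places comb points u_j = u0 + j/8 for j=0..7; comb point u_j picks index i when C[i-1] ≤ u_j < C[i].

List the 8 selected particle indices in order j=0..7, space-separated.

C = [7/34, 7/17, 10/17, 21/34, 25/34, 25/34, 25/34, 1]
j=0: u_0=1/12 ∈ [0, 7/34) → index 0
j=1: u_1=5/24 ∈ [7/34, 7/17) → index 1
j=2: u_2=1/3 ∈ [7/34, 7/17) → index 1
j=3: u_3=11/24 ∈ [7/17, 10/17) → index 2
j=4: u_4=7/12 ∈ [7/17, 10/17) → index 2
j=5: u_5=17/24 ∈ [21/34, 25/34) → index 4
j=6: u_6=5/6 ∈ [25/34, 1) → index 7
j=7: u_7=23/24 ∈ [25/34, 1) → index 7

0 1 1 2 2 4 7 7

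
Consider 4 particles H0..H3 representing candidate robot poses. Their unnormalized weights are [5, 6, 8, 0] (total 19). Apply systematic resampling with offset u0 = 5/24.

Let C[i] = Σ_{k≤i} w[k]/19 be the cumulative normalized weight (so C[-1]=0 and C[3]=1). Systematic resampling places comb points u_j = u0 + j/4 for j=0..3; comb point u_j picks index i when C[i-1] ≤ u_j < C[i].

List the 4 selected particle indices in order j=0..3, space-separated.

0 1 2 2

C = [5/19, 11/19, 1, 1]
j=0: u_0=5/24 ∈ [0, 5/19) → index 0
j=1: u_1=11/24 ∈ [5/19, 11/19) → index 1
j=2: u_2=17/24 ∈ [11/19, 1) → index 2
j=3: u_3=23/24 ∈ [11/19, 1) → index 2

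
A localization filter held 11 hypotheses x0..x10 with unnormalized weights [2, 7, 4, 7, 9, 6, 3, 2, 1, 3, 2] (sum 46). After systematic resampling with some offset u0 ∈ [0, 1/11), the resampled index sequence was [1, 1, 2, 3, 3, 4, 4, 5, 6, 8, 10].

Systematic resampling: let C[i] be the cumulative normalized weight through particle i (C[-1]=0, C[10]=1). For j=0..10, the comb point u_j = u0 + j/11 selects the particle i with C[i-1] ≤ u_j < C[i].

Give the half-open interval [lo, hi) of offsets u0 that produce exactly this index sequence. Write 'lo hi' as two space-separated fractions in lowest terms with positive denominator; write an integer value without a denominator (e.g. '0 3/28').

C = [1/23, 9/46, 13/46, 10/23, 29/46, 35/46, 19/23, 20/23, 41/46, 22/23, 1]
j=0 picked index 1: u0 ∈ [1/23, 9/46)
j=1 picked index 1: u0 ∈ [-12/253, 53/506)
j=2 picked index 2: u0 ∈ [7/506, 51/506)
j=3 picked index 3: u0 ∈ [5/506, 41/253)
j=4 picked index 3: u0 ∈ [-41/506, 18/253)
j=5 picked index 4: u0 ∈ [-5/253, 89/506)
j=6 picked index 4: u0 ∈ [-28/253, 43/506)
j=7 picked index 5: u0 ∈ [-3/506, 63/506)
j=8 picked index 6: u0 ∈ [17/506, 25/253)
j=9 picked index 8: u0 ∈ [13/253, 37/506)
j=10 picked index 10: u0 ∈ [12/253, 1/11)
intersection: [13/253, 18/253)

13/253 18/253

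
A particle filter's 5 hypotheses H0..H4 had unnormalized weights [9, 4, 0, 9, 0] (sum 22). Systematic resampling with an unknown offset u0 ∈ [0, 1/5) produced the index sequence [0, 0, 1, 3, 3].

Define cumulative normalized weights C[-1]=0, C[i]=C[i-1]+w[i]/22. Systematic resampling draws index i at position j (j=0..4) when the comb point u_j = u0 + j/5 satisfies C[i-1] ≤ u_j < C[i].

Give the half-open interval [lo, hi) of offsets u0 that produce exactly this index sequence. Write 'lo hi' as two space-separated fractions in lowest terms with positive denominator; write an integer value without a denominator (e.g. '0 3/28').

1/110 21/110

C = [9/22, 13/22, 13/22, 1, 1]
j=0 picked index 0: u0 ∈ [0, 9/22)
j=1 picked index 0: u0 ∈ [-1/5, 23/110)
j=2 picked index 1: u0 ∈ [1/110, 21/110)
j=3 picked index 3: u0 ∈ [-1/110, 2/5)
j=4 picked index 3: u0 ∈ [-23/110, 1/5)
intersection: [1/110, 21/110)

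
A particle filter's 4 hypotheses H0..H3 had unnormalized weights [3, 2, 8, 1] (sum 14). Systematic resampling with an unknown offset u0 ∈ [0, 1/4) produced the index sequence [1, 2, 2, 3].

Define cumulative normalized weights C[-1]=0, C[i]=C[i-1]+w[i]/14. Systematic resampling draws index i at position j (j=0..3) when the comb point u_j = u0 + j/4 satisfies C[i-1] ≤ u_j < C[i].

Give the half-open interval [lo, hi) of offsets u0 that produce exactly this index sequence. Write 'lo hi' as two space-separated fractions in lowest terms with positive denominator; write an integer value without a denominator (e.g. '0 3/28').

C = [3/14, 5/14, 13/14, 1]
j=0 picked index 1: u0 ∈ [3/14, 5/14)
j=1 picked index 2: u0 ∈ [3/28, 19/28)
j=2 picked index 2: u0 ∈ [-1/7, 3/7)
j=3 picked index 3: u0 ∈ [5/28, 1/4)
intersection: [3/14, 1/4)

3/14 1/4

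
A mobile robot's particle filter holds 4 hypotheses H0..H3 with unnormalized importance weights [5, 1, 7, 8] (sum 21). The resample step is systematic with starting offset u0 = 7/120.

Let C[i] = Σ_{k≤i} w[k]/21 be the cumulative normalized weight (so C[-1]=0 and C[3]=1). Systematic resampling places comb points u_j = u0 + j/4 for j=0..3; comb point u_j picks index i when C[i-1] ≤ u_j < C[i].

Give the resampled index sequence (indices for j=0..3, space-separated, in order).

C = [5/21, 2/7, 13/21, 1]
j=0: u_0=7/120 ∈ [0, 5/21) → index 0
j=1: u_1=37/120 ∈ [2/7, 13/21) → index 2
j=2: u_2=67/120 ∈ [2/7, 13/21) → index 2
j=3: u_3=97/120 ∈ [13/21, 1) → index 3

0 2 2 3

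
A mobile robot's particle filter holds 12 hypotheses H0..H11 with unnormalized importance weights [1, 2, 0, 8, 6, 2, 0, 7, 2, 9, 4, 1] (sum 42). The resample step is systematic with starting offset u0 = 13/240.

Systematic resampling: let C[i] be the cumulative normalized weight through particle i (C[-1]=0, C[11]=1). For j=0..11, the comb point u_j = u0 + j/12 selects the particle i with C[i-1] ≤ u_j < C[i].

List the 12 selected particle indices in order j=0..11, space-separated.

C = [1/42, 1/14, 1/14, 11/42, 17/42, 19/42, 19/42, 13/21, 2/3, 37/42, 41/42, 1]
j=0: u_0=13/240 ∈ [1/42, 1/14) → index 1
j=1: u_1=11/80 ∈ [1/14, 11/42) → index 3
j=2: u_2=53/240 ∈ [1/14, 11/42) → index 3
j=3: u_3=73/240 ∈ [11/42, 17/42) → index 4
j=4: u_4=31/80 ∈ [11/42, 17/42) → index 4
j=5: u_5=113/240 ∈ [19/42, 13/21) → index 7
j=6: u_6=133/240 ∈ [19/42, 13/21) → index 7
j=7: u_7=51/80 ∈ [13/21, 2/3) → index 8
j=8: u_8=173/240 ∈ [2/3, 37/42) → index 9
j=9: u_9=193/240 ∈ [2/3, 37/42) → index 9
j=10: u_10=71/80 ∈ [37/42, 41/42) → index 10
j=11: u_11=233/240 ∈ [37/42, 41/42) → index 10

1 3 3 4 4 7 7 8 9 9 10 10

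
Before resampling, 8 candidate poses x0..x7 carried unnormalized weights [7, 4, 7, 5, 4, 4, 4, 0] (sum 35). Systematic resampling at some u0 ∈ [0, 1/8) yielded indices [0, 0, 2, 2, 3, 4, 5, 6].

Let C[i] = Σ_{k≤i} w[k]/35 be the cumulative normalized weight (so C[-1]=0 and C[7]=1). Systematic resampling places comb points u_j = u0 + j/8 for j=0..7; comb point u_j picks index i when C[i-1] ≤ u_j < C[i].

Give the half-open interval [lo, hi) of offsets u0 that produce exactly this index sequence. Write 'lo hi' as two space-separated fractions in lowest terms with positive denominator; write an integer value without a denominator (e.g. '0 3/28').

9/140 3/40

C = [1/5, 11/35, 18/35, 23/35, 27/35, 31/35, 1, 1]
j=0 picked index 0: u0 ∈ [0, 1/5)
j=1 picked index 0: u0 ∈ [-1/8, 3/40)
j=2 picked index 2: u0 ∈ [9/140, 37/140)
j=3 picked index 2: u0 ∈ [-17/280, 39/280)
j=4 picked index 3: u0 ∈ [1/70, 11/70)
j=5 picked index 4: u0 ∈ [9/280, 41/280)
j=6 picked index 5: u0 ∈ [3/140, 19/140)
j=7 picked index 6: u0 ∈ [3/280, 1/8)
intersection: [9/140, 3/40)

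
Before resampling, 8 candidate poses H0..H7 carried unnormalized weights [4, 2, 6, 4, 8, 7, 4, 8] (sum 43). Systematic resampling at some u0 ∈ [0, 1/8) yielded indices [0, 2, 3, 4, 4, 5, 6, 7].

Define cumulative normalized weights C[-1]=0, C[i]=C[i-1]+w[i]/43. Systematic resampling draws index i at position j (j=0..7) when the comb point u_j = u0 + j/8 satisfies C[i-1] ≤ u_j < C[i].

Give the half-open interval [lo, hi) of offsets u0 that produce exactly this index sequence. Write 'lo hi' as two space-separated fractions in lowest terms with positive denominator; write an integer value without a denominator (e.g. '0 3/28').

5/172 5/86

C = [4/43, 6/43, 12/43, 16/43, 24/43, 31/43, 35/43, 1]
j=0 picked index 0: u0 ∈ [0, 4/43)
j=1 picked index 2: u0 ∈ [5/344, 53/344)
j=2 picked index 3: u0 ∈ [5/172, 21/172)
j=3 picked index 4: u0 ∈ [-1/344, 63/344)
j=4 picked index 4: u0 ∈ [-11/86, 5/86)
j=5 picked index 5: u0 ∈ [-23/344, 33/344)
j=6 picked index 6: u0 ∈ [-5/172, 11/172)
j=7 picked index 7: u0 ∈ [-21/344, 1/8)
intersection: [5/172, 5/86)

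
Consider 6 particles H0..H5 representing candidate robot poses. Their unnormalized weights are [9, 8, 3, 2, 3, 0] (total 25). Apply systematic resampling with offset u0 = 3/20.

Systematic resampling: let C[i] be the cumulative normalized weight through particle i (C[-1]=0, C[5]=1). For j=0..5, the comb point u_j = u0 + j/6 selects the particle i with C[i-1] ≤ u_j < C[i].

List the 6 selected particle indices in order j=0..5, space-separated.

C = [9/25, 17/25, 4/5, 22/25, 1, 1]
j=0: u_0=3/20 ∈ [0, 9/25) → index 0
j=1: u_1=19/60 ∈ [0, 9/25) → index 0
j=2: u_2=29/60 ∈ [9/25, 17/25) → index 1
j=3: u_3=13/20 ∈ [9/25, 17/25) → index 1
j=4: u_4=49/60 ∈ [4/5, 22/25) → index 3
j=5: u_5=59/60 ∈ [22/25, 1) → index 4

0 0 1 1 3 4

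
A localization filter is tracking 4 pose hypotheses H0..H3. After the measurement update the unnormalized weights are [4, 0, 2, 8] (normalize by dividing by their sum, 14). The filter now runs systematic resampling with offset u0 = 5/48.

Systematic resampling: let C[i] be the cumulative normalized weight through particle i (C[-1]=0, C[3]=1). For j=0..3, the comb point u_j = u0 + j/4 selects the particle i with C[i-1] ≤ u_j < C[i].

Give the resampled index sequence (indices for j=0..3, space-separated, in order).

C = [2/7, 2/7, 3/7, 1]
j=0: u_0=5/48 ∈ [0, 2/7) → index 0
j=1: u_1=17/48 ∈ [2/7, 3/7) → index 2
j=2: u_2=29/48 ∈ [3/7, 1) → index 3
j=3: u_3=41/48 ∈ [3/7, 1) → index 3

0 2 3 3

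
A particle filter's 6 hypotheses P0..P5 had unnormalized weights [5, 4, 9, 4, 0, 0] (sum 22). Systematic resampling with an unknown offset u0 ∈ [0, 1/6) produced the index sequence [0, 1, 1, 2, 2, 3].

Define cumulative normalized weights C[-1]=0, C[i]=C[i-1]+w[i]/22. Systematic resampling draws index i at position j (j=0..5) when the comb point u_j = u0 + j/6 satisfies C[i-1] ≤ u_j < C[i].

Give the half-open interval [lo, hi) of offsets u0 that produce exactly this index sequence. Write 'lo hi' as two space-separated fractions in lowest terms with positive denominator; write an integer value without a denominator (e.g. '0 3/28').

2/33 5/66

C = [5/22, 9/22, 9/11, 1, 1, 1]
j=0 picked index 0: u0 ∈ [0, 5/22)
j=1 picked index 1: u0 ∈ [2/33, 8/33)
j=2 picked index 1: u0 ∈ [-7/66, 5/66)
j=3 picked index 2: u0 ∈ [-1/11, 7/22)
j=4 picked index 2: u0 ∈ [-17/66, 5/33)
j=5 picked index 3: u0 ∈ [-1/66, 1/6)
intersection: [2/33, 5/66)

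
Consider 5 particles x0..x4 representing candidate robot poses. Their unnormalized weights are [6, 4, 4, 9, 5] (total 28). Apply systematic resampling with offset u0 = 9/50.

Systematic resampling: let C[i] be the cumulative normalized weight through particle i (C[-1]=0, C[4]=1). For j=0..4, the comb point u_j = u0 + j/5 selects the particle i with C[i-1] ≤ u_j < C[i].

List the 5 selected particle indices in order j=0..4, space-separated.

C = [3/14, 5/14, 1/2, 23/28, 1]
j=0: u_0=9/50 ∈ [0, 3/14) → index 0
j=1: u_1=19/50 ∈ [5/14, 1/2) → index 2
j=2: u_2=29/50 ∈ [1/2, 23/28) → index 3
j=3: u_3=39/50 ∈ [1/2, 23/28) → index 3
j=4: u_4=49/50 ∈ [23/28, 1) → index 4

0 2 3 3 4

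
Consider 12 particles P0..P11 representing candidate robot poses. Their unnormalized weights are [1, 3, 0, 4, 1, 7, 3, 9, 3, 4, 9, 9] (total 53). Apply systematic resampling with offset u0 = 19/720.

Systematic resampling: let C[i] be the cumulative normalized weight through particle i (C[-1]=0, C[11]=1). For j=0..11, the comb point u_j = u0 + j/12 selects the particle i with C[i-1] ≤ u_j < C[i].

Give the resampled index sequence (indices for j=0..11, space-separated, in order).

C = [1/53, 4/53, 4/53, 8/53, 9/53, 16/53, 19/53, 28/53, 31/53, 35/53, 44/53, 1]
j=0: u_0=19/720 ∈ [1/53, 4/53) → index 1
j=1: u_1=79/720 ∈ [4/53, 8/53) → index 3
j=2: u_2=139/720 ∈ [9/53, 16/53) → index 5
j=3: u_3=199/720 ∈ [9/53, 16/53) → index 5
j=4: u_4=259/720 ∈ [19/53, 28/53) → index 7
j=5: u_5=319/720 ∈ [19/53, 28/53) → index 7
j=6: u_6=379/720 ∈ [19/53, 28/53) → index 7
j=7: u_7=439/720 ∈ [31/53, 35/53) → index 9
j=8: u_8=499/720 ∈ [35/53, 44/53) → index 10
j=9: u_9=559/720 ∈ [35/53, 44/53) → index 10
j=10: u_10=619/720 ∈ [44/53, 1) → index 11
j=11: u_11=679/720 ∈ [44/53, 1) → index 11

1 3 5 5 7 7 7 9 10 10 11 11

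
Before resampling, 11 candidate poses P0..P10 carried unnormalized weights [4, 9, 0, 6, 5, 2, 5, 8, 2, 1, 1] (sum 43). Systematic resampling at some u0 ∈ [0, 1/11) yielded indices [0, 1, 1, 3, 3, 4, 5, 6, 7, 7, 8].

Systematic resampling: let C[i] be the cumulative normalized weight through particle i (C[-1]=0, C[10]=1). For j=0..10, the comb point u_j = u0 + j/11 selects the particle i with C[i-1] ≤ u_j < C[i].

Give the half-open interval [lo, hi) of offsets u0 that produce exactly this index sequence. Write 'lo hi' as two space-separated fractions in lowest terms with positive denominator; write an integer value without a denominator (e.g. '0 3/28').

14/473 21/473

C = [4/43, 13/43, 13/43, 19/43, 24/43, 26/43, 31/43, 39/43, 41/43, 42/43, 1]
j=0 picked index 0: u0 ∈ [0, 4/43)
j=1 picked index 1: u0 ∈ [1/473, 100/473)
j=2 picked index 1: u0 ∈ [-42/473, 57/473)
j=3 picked index 3: u0 ∈ [14/473, 80/473)
j=4 picked index 3: u0 ∈ [-29/473, 37/473)
j=5 picked index 4: u0 ∈ [-6/473, 49/473)
j=6 picked index 5: u0 ∈ [6/473, 28/473)
j=7 picked index 6: u0 ∈ [-15/473, 40/473)
j=8 picked index 7: u0 ∈ [-3/473, 85/473)
j=9 picked index 7: u0 ∈ [-46/473, 42/473)
j=10 picked index 8: u0 ∈ [-1/473, 21/473)
intersection: [14/473, 21/473)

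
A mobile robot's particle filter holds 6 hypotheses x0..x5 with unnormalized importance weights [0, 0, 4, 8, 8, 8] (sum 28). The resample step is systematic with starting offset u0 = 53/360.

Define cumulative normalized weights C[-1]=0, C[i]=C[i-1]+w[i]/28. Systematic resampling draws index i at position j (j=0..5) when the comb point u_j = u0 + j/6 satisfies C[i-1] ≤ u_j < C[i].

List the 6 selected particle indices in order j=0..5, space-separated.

C = [0, 0, 1/7, 3/7, 5/7, 1]
j=0: u_0=53/360 ∈ [1/7, 3/7) → index 3
j=1: u_1=113/360 ∈ [1/7, 3/7) → index 3
j=2: u_2=173/360 ∈ [3/7, 5/7) → index 4
j=3: u_3=233/360 ∈ [3/7, 5/7) → index 4
j=4: u_4=293/360 ∈ [5/7, 1) → index 5
j=5: u_5=353/360 ∈ [5/7, 1) → index 5

3 3 4 4 5 5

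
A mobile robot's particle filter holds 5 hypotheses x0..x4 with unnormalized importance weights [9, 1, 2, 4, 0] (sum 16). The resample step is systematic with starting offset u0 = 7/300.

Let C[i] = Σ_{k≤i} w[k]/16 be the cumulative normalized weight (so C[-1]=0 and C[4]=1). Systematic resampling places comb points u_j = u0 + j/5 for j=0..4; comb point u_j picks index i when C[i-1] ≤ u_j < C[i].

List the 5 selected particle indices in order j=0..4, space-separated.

0 0 0 1 3

C = [9/16, 5/8, 3/4, 1, 1]
j=0: u_0=7/300 ∈ [0, 9/16) → index 0
j=1: u_1=67/300 ∈ [0, 9/16) → index 0
j=2: u_2=127/300 ∈ [0, 9/16) → index 0
j=3: u_3=187/300 ∈ [9/16, 5/8) → index 1
j=4: u_4=247/300 ∈ [3/4, 1) → index 3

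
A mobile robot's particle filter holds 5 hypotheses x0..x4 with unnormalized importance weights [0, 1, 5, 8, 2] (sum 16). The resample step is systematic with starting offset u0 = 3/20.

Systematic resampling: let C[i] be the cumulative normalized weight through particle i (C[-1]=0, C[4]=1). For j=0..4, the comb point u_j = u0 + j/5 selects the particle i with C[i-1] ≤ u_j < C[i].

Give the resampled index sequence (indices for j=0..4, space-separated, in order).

C = [0, 1/16, 3/8, 7/8, 1]
j=0: u_0=3/20 ∈ [1/16, 3/8) → index 2
j=1: u_1=7/20 ∈ [1/16, 3/8) → index 2
j=2: u_2=11/20 ∈ [3/8, 7/8) → index 3
j=3: u_3=3/4 ∈ [3/8, 7/8) → index 3
j=4: u_4=19/20 ∈ [7/8, 1) → index 4

2 2 3 3 4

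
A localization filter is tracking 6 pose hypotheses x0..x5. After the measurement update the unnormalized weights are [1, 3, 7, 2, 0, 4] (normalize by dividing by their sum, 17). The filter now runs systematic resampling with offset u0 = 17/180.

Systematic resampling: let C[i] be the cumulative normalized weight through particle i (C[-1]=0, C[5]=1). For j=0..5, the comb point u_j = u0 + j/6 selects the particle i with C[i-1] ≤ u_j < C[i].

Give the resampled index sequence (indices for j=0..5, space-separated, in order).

C = [1/17, 4/17, 11/17, 13/17, 13/17, 1]
j=0: u_0=17/180 ∈ [1/17, 4/17) → index 1
j=1: u_1=47/180 ∈ [4/17, 11/17) → index 2
j=2: u_2=77/180 ∈ [4/17, 11/17) → index 2
j=3: u_3=107/180 ∈ [4/17, 11/17) → index 2
j=4: u_4=137/180 ∈ [11/17, 13/17) → index 3
j=5: u_5=167/180 ∈ [13/17, 1) → index 5

1 2 2 2 3 5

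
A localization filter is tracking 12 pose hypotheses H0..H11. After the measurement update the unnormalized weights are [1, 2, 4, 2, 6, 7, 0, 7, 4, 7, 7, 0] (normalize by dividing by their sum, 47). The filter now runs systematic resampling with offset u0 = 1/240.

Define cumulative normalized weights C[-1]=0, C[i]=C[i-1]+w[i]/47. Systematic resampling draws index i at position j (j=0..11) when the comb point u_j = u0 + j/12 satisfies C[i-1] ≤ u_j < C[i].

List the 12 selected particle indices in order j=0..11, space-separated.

0 2 3 4 5 5 7 7 8 9 9 10

C = [1/47, 3/47, 7/47, 9/47, 15/47, 22/47, 22/47, 29/47, 33/47, 40/47, 1, 1]
j=0: u_0=1/240 ∈ [0, 1/47) → index 0
j=1: u_1=7/80 ∈ [3/47, 7/47) → index 2
j=2: u_2=41/240 ∈ [7/47, 9/47) → index 3
j=3: u_3=61/240 ∈ [9/47, 15/47) → index 4
j=4: u_4=27/80 ∈ [15/47, 22/47) → index 5
j=5: u_5=101/240 ∈ [15/47, 22/47) → index 5
j=6: u_6=121/240 ∈ [22/47, 29/47) → index 7
j=7: u_7=47/80 ∈ [22/47, 29/47) → index 7
j=8: u_8=161/240 ∈ [29/47, 33/47) → index 8
j=9: u_9=181/240 ∈ [33/47, 40/47) → index 9
j=10: u_10=67/80 ∈ [33/47, 40/47) → index 9
j=11: u_11=221/240 ∈ [40/47, 1) → index 10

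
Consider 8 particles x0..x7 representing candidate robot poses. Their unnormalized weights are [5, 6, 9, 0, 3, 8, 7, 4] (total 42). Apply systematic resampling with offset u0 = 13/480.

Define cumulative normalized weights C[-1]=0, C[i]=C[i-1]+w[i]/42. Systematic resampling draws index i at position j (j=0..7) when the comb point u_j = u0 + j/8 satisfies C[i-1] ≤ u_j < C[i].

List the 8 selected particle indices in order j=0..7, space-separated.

0 1 2 2 4 5 6 6

C = [5/42, 11/42, 10/21, 10/21, 23/42, 31/42, 19/21, 1]
j=0: u_0=13/480 ∈ [0, 5/42) → index 0
j=1: u_1=73/480 ∈ [5/42, 11/42) → index 1
j=2: u_2=133/480 ∈ [11/42, 10/21) → index 2
j=3: u_3=193/480 ∈ [11/42, 10/21) → index 2
j=4: u_4=253/480 ∈ [10/21, 23/42) → index 4
j=5: u_5=313/480 ∈ [23/42, 31/42) → index 5
j=6: u_6=373/480 ∈ [31/42, 19/21) → index 6
j=7: u_7=433/480 ∈ [31/42, 19/21) → index 6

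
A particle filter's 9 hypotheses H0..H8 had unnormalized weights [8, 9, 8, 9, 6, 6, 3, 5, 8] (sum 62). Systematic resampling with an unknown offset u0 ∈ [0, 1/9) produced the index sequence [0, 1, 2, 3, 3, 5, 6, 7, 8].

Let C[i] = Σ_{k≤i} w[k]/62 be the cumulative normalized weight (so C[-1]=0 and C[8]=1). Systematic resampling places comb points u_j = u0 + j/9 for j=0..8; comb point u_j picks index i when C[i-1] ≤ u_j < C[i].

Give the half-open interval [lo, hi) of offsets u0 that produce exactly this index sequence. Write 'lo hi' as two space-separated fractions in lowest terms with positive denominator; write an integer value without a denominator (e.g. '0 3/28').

25/279 26/279

C = [4/31, 17/62, 25/62, 17/31, 20/31, 23/31, 49/62, 27/31, 1]
j=0 picked index 0: u0 ∈ [0, 4/31)
j=1 picked index 1: u0 ∈ [5/279, 91/558)
j=2 picked index 2: u0 ∈ [29/558, 101/558)
j=3 picked index 3: u0 ∈ [13/186, 20/93)
j=4 picked index 3: u0 ∈ [-23/558, 29/279)
j=5 picked index 5: u0 ∈ [25/279, 52/279)
j=6 picked index 6: u0 ∈ [7/93, 23/186)
j=7 picked index 7: u0 ∈ [7/558, 26/279)
j=8 picked index 8: u0 ∈ [-5/279, 1/9)
intersection: [25/279, 26/279)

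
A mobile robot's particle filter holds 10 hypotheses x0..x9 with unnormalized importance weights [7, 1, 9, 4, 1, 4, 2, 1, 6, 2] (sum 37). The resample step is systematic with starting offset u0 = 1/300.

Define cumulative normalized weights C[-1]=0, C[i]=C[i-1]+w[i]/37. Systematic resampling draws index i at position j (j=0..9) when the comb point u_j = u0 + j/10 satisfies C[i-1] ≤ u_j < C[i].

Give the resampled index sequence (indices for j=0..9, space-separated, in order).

C = [7/37, 8/37, 17/37, 21/37, 22/37, 26/37, 28/37, 29/37, 35/37, 1]
j=0: u_0=1/300 ∈ [0, 7/37) → index 0
j=1: u_1=31/300 ∈ [0, 7/37) → index 0
j=2: u_2=61/300 ∈ [7/37, 8/37) → index 1
j=3: u_3=91/300 ∈ [8/37, 17/37) → index 2
j=4: u_4=121/300 ∈ [8/37, 17/37) → index 2
j=5: u_5=151/300 ∈ [17/37, 21/37) → index 3
j=6: u_6=181/300 ∈ [22/37, 26/37) → index 5
j=7: u_7=211/300 ∈ [26/37, 28/37) → index 6
j=8: u_8=241/300 ∈ [29/37, 35/37) → index 8
j=9: u_9=271/300 ∈ [29/37, 35/37) → index 8

0 0 1 2 2 3 5 6 8 8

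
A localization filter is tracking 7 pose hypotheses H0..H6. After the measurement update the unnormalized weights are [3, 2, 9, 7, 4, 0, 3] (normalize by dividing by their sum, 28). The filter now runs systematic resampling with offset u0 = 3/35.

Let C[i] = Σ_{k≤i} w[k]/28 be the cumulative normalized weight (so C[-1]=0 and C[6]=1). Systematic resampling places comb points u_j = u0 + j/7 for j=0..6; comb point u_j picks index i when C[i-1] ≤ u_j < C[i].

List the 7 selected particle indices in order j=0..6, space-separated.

C = [3/28, 5/28, 1/2, 3/4, 25/28, 25/28, 1]
j=0: u_0=3/35 ∈ [0, 3/28) → index 0
j=1: u_1=8/35 ∈ [5/28, 1/2) → index 2
j=2: u_2=13/35 ∈ [5/28, 1/2) → index 2
j=3: u_3=18/35 ∈ [1/2, 3/4) → index 3
j=4: u_4=23/35 ∈ [1/2, 3/4) → index 3
j=5: u_5=4/5 ∈ [3/4, 25/28) → index 4
j=6: u_6=33/35 ∈ [25/28, 1) → index 6

0 2 2 3 3 4 6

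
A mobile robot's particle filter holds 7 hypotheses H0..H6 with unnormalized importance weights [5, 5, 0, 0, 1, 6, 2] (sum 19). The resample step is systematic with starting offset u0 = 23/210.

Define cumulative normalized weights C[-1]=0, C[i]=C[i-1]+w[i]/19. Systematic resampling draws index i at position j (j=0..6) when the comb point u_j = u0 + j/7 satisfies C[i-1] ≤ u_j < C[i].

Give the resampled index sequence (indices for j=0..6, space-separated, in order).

0 0 1 4 5 5 6

C = [5/19, 10/19, 10/19, 10/19, 11/19, 17/19, 1]
j=0: u_0=23/210 ∈ [0, 5/19) → index 0
j=1: u_1=53/210 ∈ [0, 5/19) → index 0
j=2: u_2=83/210 ∈ [5/19, 10/19) → index 1
j=3: u_3=113/210 ∈ [10/19, 11/19) → index 4
j=4: u_4=143/210 ∈ [11/19, 17/19) → index 5
j=5: u_5=173/210 ∈ [11/19, 17/19) → index 5
j=6: u_6=29/30 ∈ [17/19, 1) → index 6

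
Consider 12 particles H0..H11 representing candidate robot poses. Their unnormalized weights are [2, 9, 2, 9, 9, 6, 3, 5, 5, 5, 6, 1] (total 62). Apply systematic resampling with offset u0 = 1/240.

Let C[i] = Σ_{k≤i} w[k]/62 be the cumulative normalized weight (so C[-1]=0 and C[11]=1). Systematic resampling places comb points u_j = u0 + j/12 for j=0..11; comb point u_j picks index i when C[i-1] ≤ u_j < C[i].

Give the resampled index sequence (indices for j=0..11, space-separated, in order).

0 1 1 3 3 4 5 5 7 8 9 10

C = [1/31, 11/62, 13/62, 11/31, 1/2, 37/62, 20/31, 45/62, 25/31, 55/62, 61/62, 1]
j=0: u_0=1/240 ∈ [0, 1/31) → index 0
j=1: u_1=7/80 ∈ [1/31, 11/62) → index 1
j=2: u_2=41/240 ∈ [1/31, 11/62) → index 1
j=3: u_3=61/240 ∈ [13/62, 11/31) → index 3
j=4: u_4=27/80 ∈ [13/62, 11/31) → index 3
j=5: u_5=101/240 ∈ [11/31, 1/2) → index 4
j=6: u_6=121/240 ∈ [1/2, 37/62) → index 5
j=7: u_7=47/80 ∈ [1/2, 37/62) → index 5
j=8: u_8=161/240 ∈ [20/31, 45/62) → index 7
j=9: u_9=181/240 ∈ [45/62, 25/31) → index 8
j=10: u_10=67/80 ∈ [25/31, 55/62) → index 9
j=11: u_11=221/240 ∈ [55/62, 61/62) → index 10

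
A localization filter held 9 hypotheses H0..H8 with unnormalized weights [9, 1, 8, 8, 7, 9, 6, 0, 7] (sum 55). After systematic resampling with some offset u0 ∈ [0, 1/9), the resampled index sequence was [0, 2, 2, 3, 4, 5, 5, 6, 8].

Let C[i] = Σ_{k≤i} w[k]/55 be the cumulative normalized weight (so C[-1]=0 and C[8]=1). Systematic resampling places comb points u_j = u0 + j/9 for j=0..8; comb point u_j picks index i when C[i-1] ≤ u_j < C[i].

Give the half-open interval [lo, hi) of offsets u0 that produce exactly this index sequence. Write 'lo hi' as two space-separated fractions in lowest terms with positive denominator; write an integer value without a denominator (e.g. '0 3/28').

C = [9/55, 2/11, 18/55, 26/55, 3/5, 42/55, 48/55, 48/55, 1]
j=0 picked index 0: u0 ∈ [0, 9/55)
j=1 picked index 2: u0 ∈ [7/99, 107/495)
j=2 picked index 2: u0 ∈ [-4/99, 52/495)
j=3 picked index 3: u0 ∈ [-1/165, 23/165)
j=4 picked index 4: u0 ∈ [14/495, 7/45)
j=5 picked index 5: u0 ∈ [2/45, 103/495)
j=6 picked index 5: u0 ∈ [-1/15, 16/165)
j=7 picked index 6: u0 ∈ [-7/495, 47/495)
j=8 picked index 8: u0 ∈ [-8/495, 1/9)
intersection: [7/99, 47/495)

7/99 47/495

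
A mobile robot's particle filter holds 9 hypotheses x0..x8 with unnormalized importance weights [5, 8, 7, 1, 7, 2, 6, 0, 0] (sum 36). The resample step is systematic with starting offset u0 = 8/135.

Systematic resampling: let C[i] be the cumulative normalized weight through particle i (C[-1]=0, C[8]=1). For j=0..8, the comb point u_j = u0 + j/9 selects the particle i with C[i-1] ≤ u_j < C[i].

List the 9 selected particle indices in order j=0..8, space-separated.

0 1 1 2 2 4 4 6 6

C = [5/36, 13/36, 5/9, 7/12, 7/9, 5/6, 1, 1, 1]
j=0: u_0=8/135 ∈ [0, 5/36) → index 0
j=1: u_1=23/135 ∈ [5/36, 13/36) → index 1
j=2: u_2=38/135 ∈ [5/36, 13/36) → index 1
j=3: u_3=53/135 ∈ [13/36, 5/9) → index 2
j=4: u_4=68/135 ∈ [13/36, 5/9) → index 2
j=5: u_5=83/135 ∈ [7/12, 7/9) → index 4
j=6: u_6=98/135 ∈ [7/12, 7/9) → index 4
j=7: u_7=113/135 ∈ [5/6, 1) → index 6
j=8: u_8=128/135 ∈ [5/6, 1) → index 6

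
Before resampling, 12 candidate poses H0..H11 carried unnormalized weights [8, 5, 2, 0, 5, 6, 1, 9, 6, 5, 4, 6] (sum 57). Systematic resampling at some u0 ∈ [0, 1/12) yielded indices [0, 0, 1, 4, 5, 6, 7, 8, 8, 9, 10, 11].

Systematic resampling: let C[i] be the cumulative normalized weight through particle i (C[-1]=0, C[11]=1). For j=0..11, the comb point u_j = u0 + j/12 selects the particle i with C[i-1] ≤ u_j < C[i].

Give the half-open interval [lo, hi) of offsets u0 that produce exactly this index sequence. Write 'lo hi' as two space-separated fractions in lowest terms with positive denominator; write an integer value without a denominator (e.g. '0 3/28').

11/228 13/228

C = [8/57, 13/57, 5/19, 5/19, 20/57, 26/57, 9/19, 12/19, 14/19, 47/57, 17/19, 1]
j=0 picked index 0: u0 ∈ [0, 8/57)
j=1 picked index 0: u0 ∈ [-1/12, 13/228)
j=2 picked index 1: u0 ∈ [-1/38, 7/114)
j=3 picked index 4: u0 ∈ [1/76, 23/228)
j=4 picked index 5: u0 ∈ [1/57, 7/57)
j=5 picked index 6: u0 ∈ [3/76, 13/228)
j=6 picked index 7: u0 ∈ [-1/38, 5/38)
j=7 picked index 8: u0 ∈ [11/228, 35/228)
j=8 picked index 8: u0 ∈ [-2/57, 4/57)
j=9 picked index 9: u0 ∈ [-1/76, 17/228)
j=10 picked index 10: u0 ∈ [-1/114, 7/114)
j=11 picked index 11: u0 ∈ [-5/228, 1/12)
intersection: [11/228, 13/228)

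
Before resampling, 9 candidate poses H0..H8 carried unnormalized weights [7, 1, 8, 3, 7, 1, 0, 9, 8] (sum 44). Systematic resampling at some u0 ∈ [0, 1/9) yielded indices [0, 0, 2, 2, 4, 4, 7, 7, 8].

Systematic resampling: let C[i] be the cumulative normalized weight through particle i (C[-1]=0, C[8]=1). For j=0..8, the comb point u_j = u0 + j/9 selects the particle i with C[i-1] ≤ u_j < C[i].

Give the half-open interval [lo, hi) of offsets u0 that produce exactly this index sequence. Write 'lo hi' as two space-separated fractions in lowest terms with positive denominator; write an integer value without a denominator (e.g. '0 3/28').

C = [7/44, 2/11, 4/11, 19/44, 13/22, 27/44, 27/44, 9/11, 1]
j=0 picked index 0: u0 ∈ [0, 7/44)
j=1 picked index 0: u0 ∈ [-1/9, 19/396)
j=2 picked index 2: u0 ∈ [-4/99, 14/99)
j=3 picked index 2: u0 ∈ [-5/33, 1/33)
j=4 picked index 4: u0 ∈ [-5/396, 29/198)
j=5 picked index 4: u0 ∈ [-49/396, 7/198)
j=6 picked index 7: u0 ∈ [-7/132, 5/33)
j=7 picked index 7: u0 ∈ [-65/396, 4/99)
j=8 picked index 8: u0 ∈ [-7/99, 1/9)
intersection: [0, 1/33)

0 1/33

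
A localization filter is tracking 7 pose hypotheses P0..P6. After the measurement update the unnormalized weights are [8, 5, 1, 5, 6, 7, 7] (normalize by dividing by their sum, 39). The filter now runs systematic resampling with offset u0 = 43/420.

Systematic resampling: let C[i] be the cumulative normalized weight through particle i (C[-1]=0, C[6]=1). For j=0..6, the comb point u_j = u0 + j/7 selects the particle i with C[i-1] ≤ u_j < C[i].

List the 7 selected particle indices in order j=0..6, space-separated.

C = [8/39, 1/3, 14/39, 19/39, 25/39, 32/39, 1]
j=0: u_0=43/420 ∈ [0, 8/39) → index 0
j=1: u_1=103/420 ∈ [8/39, 1/3) → index 1
j=2: u_2=163/420 ∈ [14/39, 19/39) → index 3
j=3: u_3=223/420 ∈ [19/39, 25/39) → index 4
j=4: u_4=283/420 ∈ [25/39, 32/39) → index 5
j=5: u_5=49/60 ∈ [25/39, 32/39) → index 5
j=6: u_6=403/420 ∈ [32/39, 1) → index 6

0 1 3 4 5 5 6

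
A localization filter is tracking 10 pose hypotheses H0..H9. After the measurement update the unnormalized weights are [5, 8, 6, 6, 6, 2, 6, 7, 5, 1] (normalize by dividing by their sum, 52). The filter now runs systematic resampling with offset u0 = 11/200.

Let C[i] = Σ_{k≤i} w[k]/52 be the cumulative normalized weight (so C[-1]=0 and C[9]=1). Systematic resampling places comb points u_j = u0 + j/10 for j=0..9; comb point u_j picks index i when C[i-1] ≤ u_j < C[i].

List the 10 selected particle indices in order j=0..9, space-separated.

0 1 2 2 3 4 6 7 7 8

C = [5/52, 1/4, 19/52, 25/52, 31/52, 33/52, 3/4, 23/26, 51/52, 1]
j=0: u_0=11/200 ∈ [0, 5/52) → index 0
j=1: u_1=31/200 ∈ [5/52, 1/4) → index 1
j=2: u_2=51/200 ∈ [1/4, 19/52) → index 2
j=3: u_3=71/200 ∈ [1/4, 19/52) → index 2
j=4: u_4=91/200 ∈ [19/52, 25/52) → index 3
j=5: u_5=111/200 ∈ [25/52, 31/52) → index 4
j=6: u_6=131/200 ∈ [33/52, 3/4) → index 6
j=7: u_7=151/200 ∈ [3/4, 23/26) → index 7
j=8: u_8=171/200 ∈ [3/4, 23/26) → index 7
j=9: u_9=191/200 ∈ [23/26, 51/52) → index 8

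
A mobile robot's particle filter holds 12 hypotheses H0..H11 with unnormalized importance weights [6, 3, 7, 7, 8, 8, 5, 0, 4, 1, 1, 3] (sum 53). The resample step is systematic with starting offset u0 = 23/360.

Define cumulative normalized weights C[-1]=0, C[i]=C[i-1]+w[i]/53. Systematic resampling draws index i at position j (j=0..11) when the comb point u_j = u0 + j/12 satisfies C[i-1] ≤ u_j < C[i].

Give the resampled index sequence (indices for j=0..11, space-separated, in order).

0 1 2 3 3 4 4 5 5 6 8 11

C = [6/53, 9/53, 16/53, 23/53, 31/53, 39/53, 44/53, 44/53, 48/53, 49/53, 50/53, 1]
j=0: u_0=23/360 ∈ [0, 6/53) → index 0
j=1: u_1=53/360 ∈ [6/53, 9/53) → index 1
j=2: u_2=83/360 ∈ [9/53, 16/53) → index 2
j=3: u_3=113/360 ∈ [16/53, 23/53) → index 3
j=4: u_4=143/360 ∈ [16/53, 23/53) → index 3
j=5: u_5=173/360 ∈ [23/53, 31/53) → index 4
j=6: u_6=203/360 ∈ [23/53, 31/53) → index 4
j=7: u_7=233/360 ∈ [31/53, 39/53) → index 5
j=8: u_8=263/360 ∈ [31/53, 39/53) → index 5
j=9: u_9=293/360 ∈ [39/53, 44/53) → index 6
j=10: u_10=323/360 ∈ [44/53, 48/53) → index 8
j=11: u_11=353/360 ∈ [50/53, 1) → index 11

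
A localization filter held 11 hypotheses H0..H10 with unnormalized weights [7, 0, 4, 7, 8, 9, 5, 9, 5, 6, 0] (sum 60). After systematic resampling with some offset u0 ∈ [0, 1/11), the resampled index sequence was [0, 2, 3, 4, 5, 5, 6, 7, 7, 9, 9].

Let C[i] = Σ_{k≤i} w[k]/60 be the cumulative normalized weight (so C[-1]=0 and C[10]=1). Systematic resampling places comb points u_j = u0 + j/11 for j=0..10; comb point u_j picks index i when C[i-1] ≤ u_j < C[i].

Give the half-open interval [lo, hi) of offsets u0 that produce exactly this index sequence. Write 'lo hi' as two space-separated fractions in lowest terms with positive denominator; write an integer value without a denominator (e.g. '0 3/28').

C = [7/60, 7/60, 11/60, 3/10, 13/30, 7/12, 2/3, 49/60, 9/10, 1, 1]
j=0 picked index 0: u0 ∈ [0, 7/60)
j=1 picked index 2: u0 ∈ [17/660, 61/660)
j=2 picked index 3: u0 ∈ [1/660, 13/110)
j=3 picked index 4: u0 ∈ [3/110, 53/330)
j=4 picked index 5: u0 ∈ [23/330, 29/132)
j=5 picked index 5: u0 ∈ [-7/330, 17/132)
j=6 picked index 6: u0 ∈ [5/132, 4/33)
j=7 picked index 7: u0 ∈ [1/33, 119/660)
j=8 picked index 7: u0 ∈ [-2/33, 59/660)
j=9 picked index 9: u0 ∈ [9/110, 2/11)
j=10 picked index 9: u0 ∈ [-1/110, 1/11)
intersection: [9/110, 59/660)

9/110 59/660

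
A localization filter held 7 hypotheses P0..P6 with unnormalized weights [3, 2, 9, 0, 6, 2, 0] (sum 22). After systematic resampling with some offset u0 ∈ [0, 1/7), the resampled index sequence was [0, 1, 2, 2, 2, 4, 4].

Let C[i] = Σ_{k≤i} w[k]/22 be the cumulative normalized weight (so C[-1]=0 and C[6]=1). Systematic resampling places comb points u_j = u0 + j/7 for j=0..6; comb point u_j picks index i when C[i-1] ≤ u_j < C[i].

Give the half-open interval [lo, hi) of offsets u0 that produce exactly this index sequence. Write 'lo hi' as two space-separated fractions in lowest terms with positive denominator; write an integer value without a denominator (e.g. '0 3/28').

0 4/77

C = [3/22, 5/22, 7/11, 7/11, 10/11, 1, 1]
j=0 picked index 0: u0 ∈ [0, 3/22)
j=1 picked index 1: u0 ∈ [-1/154, 13/154)
j=2 picked index 2: u0 ∈ [-9/154, 27/77)
j=3 picked index 2: u0 ∈ [-31/154, 16/77)
j=4 picked index 2: u0 ∈ [-53/154, 5/77)
j=5 picked index 4: u0 ∈ [-6/77, 15/77)
j=6 picked index 4: u0 ∈ [-17/77, 4/77)
intersection: [0, 4/77)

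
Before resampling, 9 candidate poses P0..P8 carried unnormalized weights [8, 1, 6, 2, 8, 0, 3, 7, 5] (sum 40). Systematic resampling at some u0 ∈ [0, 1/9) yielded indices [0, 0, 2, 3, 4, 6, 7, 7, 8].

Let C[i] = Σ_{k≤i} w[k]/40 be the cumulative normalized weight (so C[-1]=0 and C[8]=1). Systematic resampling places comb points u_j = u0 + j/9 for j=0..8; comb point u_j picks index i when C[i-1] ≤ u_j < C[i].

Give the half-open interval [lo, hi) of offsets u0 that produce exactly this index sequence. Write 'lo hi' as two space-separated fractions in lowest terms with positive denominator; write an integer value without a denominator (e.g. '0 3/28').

C = [1/5, 9/40, 3/8, 17/40, 5/8, 5/8, 7/10, 7/8, 1]
j=0 picked index 0: u0 ∈ [0, 1/5)
j=1 picked index 0: u0 ∈ [-1/9, 4/45)
j=2 picked index 2: u0 ∈ [1/360, 11/72)
j=3 picked index 3: u0 ∈ [1/24, 11/120)
j=4 picked index 4: u0 ∈ [-7/360, 13/72)
j=5 picked index 6: u0 ∈ [5/72, 13/90)
j=6 picked index 7: u0 ∈ [1/30, 5/24)
j=7 picked index 7: u0 ∈ [-7/90, 7/72)
j=8 picked index 8: u0 ∈ [-1/72, 1/9)
intersection: [5/72, 4/45)

5/72 4/45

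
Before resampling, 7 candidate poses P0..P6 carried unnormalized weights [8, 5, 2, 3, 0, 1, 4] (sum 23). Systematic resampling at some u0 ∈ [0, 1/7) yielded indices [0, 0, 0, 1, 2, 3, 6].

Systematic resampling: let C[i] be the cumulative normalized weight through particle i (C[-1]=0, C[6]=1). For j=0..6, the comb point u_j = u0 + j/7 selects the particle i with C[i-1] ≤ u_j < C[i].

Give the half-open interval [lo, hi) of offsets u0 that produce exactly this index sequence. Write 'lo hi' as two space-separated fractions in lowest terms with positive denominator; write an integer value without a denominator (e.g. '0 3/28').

0 10/161

C = [8/23, 13/23, 15/23, 18/23, 18/23, 19/23, 1]
j=0 picked index 0: u0 ∈ [0, 8/23)
j=1 picked index 0: u0 ∈ [-1/7, 33/161)
j=2 picked index 0: u0 ∈ [-2/7, 10/161)
j=3 picked index 1: u0 ∈ [-13/161, 22/161)
j=4 picked index 2: u0 ∈ [-1/161, 13/161)
j=5 picked index 3: u0 ∈ [-10/161, 11/161)
j=6 picked index 6: u0 ∈ [-5/161, 1/7)
intersection: [0, 10/161)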